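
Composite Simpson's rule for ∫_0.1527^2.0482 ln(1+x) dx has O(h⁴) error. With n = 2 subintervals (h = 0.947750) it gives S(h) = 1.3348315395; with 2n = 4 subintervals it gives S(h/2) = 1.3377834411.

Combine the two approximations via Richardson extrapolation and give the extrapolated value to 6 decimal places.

With r = 4 the leading error scales as h^4, so the weight is 2^4 = 16.
Numerator 16*A(h/2) − A(h) = 16*1.3377834411 − 1.3348315395 = 20.0697035181
Denominator 16 − 1 = 15.
R = 20.0697035181/15 = 1.3379802345
Shift from A(h/2): +0.0001967934.

1.337980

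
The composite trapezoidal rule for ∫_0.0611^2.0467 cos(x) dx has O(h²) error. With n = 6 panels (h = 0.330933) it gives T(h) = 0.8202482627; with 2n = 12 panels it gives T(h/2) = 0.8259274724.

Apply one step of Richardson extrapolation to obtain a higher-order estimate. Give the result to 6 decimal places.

Error is O(h^2); halving h shrinks it by 2^2 = 4.
Difference of the inputs: 0.8259274724 − 0.8202482627 = 0.0056792097
Correction (A(h/2) − A(h))/(4 − 1) = 0.0056792097/3 = 0.0018930699
R = 0.8259274724 + 0.0018930699 = 0.8278205423

0.827821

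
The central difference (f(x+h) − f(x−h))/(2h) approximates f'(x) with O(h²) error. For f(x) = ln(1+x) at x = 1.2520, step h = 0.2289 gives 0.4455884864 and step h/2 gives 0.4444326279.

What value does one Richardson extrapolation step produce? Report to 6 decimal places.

Order 2 gives 2^r = 4 and 2^r − 1 = 3.
4 × 0.4444326279 − 0.4455884864 = 1.3321420252
(4 × 0.4444326279 − 0.4455884864)/(4 − 1) = 0.4440473417
Gap between inputs: 1.156e-03; correction applied: −0.0003852862.

0.444047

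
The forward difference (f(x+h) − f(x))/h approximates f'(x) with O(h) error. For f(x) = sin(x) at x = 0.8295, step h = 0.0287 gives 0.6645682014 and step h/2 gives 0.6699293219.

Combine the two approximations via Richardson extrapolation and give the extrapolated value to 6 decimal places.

r = 1, so 2^r = 2.
2×0.6699293219 = 1.3398586438; 1.3398586438 − 0.6645682014 = 0.6752904424
Divide by 2^1 − 1 = 1.
0.6752904424 ÷ 1 = 0.6752904424
Correction |R − A(h/2)| = 5.361e-03; gap |A(h/2) − A(h)| = 5.361e-03.

0.675290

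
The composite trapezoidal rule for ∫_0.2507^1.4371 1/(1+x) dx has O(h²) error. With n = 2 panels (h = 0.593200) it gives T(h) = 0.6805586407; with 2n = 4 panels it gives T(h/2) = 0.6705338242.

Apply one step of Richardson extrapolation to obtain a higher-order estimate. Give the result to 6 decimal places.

r = 2: numerator weight 4, denominator 3.
4×0.6705338242 = 2.6821352968; 2.6821352968 − 0.6805586407 = 2.0015766561
R = 2.0015766561/3 = 0.6671922187
Shift from A(h/2): −0.0033416055.

0.667192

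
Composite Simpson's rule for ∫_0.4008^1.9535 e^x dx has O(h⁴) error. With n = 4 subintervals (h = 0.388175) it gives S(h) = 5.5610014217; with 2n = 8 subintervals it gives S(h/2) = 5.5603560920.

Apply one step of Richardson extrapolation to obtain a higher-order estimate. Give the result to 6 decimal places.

r = 4, so 2^r = 16.
Weighted: 88.9656974720 − 5.5610014217 = 83.4046960503
Divide by 2^4 − 1 = 15.
(16*5.5603560920 − 5.5610014217)/(16 − 1) = 5.5603130700
Correction |R − A(h/2)| = 4.302e-05; gap |A(h/2) − A(h)| = 6.453e-04.

5.560313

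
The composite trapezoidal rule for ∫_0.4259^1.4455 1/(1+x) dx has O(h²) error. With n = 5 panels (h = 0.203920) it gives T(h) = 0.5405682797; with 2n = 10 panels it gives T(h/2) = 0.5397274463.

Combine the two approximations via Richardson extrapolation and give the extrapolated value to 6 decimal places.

The method has order 2: 2^2 = 4.
4 × 0.5397274463 = 2.1589097852; 2.1589097852 − 0.5405682797 = 1.6183415055
Denominator 4 − 1 = 3.
So the Richardson estimate is 0.5394471685.

0.539447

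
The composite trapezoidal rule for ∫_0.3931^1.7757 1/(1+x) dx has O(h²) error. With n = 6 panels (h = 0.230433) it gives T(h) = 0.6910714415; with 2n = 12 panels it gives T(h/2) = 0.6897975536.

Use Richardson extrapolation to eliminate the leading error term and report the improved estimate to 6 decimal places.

0.689373

Error is O(h^2); halving h shrinks it by 2^2 = 4.
Weighted: 2.7591902144 − 0.6910714415 = 2.0681187729
R = 2.0681187729/3 = 0.6893729243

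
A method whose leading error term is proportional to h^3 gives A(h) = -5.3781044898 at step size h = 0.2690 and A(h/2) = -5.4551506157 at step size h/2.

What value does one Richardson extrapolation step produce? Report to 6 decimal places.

Error is O(h^3); halving h shrinks it by 2^3 = 8.
2^3×A(h/2) = -43.6412049256; minus A(h) gives -38.2631004358.
Extrapolated: (-38.2631004358) / 7 = -5.4661572051
Correction |R − A(h/2)| = 1.101e-02; gap |A(h/2) − A(h)| = 7.705e-02.

-5.466157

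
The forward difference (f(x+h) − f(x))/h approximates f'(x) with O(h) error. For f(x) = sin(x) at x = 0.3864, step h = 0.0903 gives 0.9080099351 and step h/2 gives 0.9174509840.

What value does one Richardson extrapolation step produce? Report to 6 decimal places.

0.926892

r = 1: numerator weight 2, denominator 1.
Top: 2(0.9174509840) − (0.9080099351) = 0.9268920329
Extrapolated: 0.9268920329 / 1 = 0.9268920329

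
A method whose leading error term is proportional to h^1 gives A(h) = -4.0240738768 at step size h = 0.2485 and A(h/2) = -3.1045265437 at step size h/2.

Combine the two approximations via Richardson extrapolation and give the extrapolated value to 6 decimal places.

-2.184979

With r = 1 the leading error scales as h^1, so the weight is 2^1 = 2.
2^1 × A(h/2) = -6.2090530874; minus A(h) gives -2.1849792106.
R = (-2.1849792106)/1 = -2.1849792106
Correction |R − A(h/2)| = 9.195e-01; gap |A(h/2) − A(h)| = 9.195e-01.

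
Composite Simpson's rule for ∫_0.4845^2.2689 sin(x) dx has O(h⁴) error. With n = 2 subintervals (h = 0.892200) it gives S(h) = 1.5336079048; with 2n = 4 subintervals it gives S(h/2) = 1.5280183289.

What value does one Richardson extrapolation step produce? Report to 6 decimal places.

r = 4, so 2^r = 16.
16*1.5280183289 = 24.4482932624; subtract 1.5336079048 → 22.9146853576
Divide by 2^4 − 1 = 15.
Result: 1.5276456905

1.527646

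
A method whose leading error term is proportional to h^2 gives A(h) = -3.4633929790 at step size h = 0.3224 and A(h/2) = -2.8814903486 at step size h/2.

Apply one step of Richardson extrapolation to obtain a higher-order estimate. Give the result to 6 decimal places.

-2.687523

Error is O(h^2); halving h shrinks it by 2^2 = 4.
Difference of the inputs: -2.8814903486 − (-3.4633929790) = 0.5819026304
Correction (A(h/2) − A(h))/(4 − 1) = 0.5819026304/3 = 0.1939675435
R = -2.8814903486 + 0.1939675435 = -2.6875228051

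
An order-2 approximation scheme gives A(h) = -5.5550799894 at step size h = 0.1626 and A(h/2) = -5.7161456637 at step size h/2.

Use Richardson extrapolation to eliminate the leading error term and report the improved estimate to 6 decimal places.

-5.769834

The method has order 2: 2^2 = 4.
Numerator 4 × A(h/2) − A(h) = 4 × (-5.7161456637) − (-5.5550799894) = -17.3095026654
Extrapolated: (-17.3095026654) / 3 = -5.7698342218
Correction |R − A(h/2)| = 5.369e-02; gap |A(h/2) − A(h)| = 1.611e-01.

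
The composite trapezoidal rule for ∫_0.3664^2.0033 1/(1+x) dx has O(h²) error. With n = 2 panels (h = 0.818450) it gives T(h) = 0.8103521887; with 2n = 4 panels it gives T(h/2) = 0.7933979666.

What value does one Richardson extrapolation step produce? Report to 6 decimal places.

0.787747

Method order is 2; weight 2^2 = 4.
Weighted: 3.1735918664 − 0.8103521887 = 2.3632396777
2.3632396777 ÷ 3 = 0.7877465592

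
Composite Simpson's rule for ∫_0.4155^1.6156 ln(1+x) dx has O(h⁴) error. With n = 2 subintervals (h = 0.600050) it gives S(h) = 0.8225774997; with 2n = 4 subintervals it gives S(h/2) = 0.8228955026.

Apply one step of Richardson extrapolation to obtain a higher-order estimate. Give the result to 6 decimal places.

With r = 4 the leading error scales as h^4, so the weight is 2^4 = 16.
Numerator 16*A(h/2) − A(h) = 16*0.8228955026 − 0.8225774997 = 12.3437505419
(16*0.8228955026 − 0.8225774997)/(16 − 1) = 0.8229167028

0.822917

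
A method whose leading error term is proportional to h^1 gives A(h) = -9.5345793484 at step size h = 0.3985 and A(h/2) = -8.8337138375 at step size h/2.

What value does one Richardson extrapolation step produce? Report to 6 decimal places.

-8.132848

r = 1, so 2^r = 2.
2^1·A(h/2) = -17.6674276750; minus A(h) gives -8.1328483266.
(2·(-8.8337138375) − (-9.5345793484))/(2 − 1) = -8.1328483266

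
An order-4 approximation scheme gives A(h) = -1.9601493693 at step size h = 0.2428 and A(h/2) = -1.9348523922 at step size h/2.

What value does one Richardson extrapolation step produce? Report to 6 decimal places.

Leading term ∝ h^4; use weight 16 = 2^4.
16*(-1.9348523922) = -30.9576382752; subtract (-1.9601493693) → -28.9974889059
R = (-28.9974889059)/15 = -1.9331659271
Correction |R − A(h/2)| = 1.686e-03; gap |A(h/2) − A(h)| = 2.530e-02.

-1.933166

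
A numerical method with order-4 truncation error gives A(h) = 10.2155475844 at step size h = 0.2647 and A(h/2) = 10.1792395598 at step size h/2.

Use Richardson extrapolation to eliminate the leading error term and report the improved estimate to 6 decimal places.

10.176819

r = 4, so 2^r = 16.
Numerator 16 × A(h/2) − A(h) = 16 × 10.1792395598 − 10.2155475844 = 152.6522853724
Denominator 16 − 1 = 15.
Result: 10.1768190248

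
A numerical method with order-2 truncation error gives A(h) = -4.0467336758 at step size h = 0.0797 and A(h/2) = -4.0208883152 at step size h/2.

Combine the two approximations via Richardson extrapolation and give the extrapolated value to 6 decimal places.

With r = 2 the leading error scales as h^2, so the weight is 2^2 = 4.
Difference of the inputs: -4.0208883152 − (-4.0467336758) = 0.0258453606
Correction (A(h/2) − A(h))/(4 − 1) = 0.0258453606/3 = 0.0086151202
R = -4.0208883152 + 0.0086151202 = -4.0122731950

-4.012273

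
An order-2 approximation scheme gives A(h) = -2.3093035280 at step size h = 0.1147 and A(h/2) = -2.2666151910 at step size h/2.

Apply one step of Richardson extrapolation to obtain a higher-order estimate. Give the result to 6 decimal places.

-2.252386

Leading term ∝ h^2; use weight 4 = 2^2.
4×(-2.2666151910) = -9.0664607640; subtract (-2.3093035280) → -6.7571572360
Denominator 4 − 1 = 3.
(4×(-2.2666151910) − (-2.3093035280))/(4 − 1) = -2.2523857453
Correction |R − A(h/2)| = 1.423e-02; gap |A(h/2) − A(h)| = 4.269e-02.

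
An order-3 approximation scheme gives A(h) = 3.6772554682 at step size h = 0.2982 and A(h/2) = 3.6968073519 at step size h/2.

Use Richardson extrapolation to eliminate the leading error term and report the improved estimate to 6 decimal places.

The method has order 3: 2^3 = 8.
Weighted: 29.5744588152 − 3.6772554682 = 25.8972033470
Divide by 2^3 − 1 = 7.
Result: 3.6996004781

3.699600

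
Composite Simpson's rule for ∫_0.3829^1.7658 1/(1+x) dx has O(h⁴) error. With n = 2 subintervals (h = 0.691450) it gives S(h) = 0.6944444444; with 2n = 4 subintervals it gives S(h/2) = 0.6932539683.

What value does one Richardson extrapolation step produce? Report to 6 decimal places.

0.693175

r = 4: numerator weight 16, denominator 15.
A(h/2) − A(h) = 0.6932539683 − 0.6944444444 = -0.0011904761
Divide by 2^4 − 1 = 15: (-0.0011904761)/15 = -0.0000793651
R = A(h/2) + (A(h/2) − A(h))/15 = 0.6932539683 − 0.0000793651 = 0.6931746032
Correction |R − A(h/2)| = 7.937e-05; gap |A(h/2) − A(h)| = 1.190e-03.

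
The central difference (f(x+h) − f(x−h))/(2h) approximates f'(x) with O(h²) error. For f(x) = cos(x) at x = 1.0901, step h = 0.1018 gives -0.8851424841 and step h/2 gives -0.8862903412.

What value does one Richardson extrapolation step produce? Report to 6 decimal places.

-0.886673

Method order is 2; weight 2^2 = 4.
4 × (-0.8862903412) = -3.5451613648; subtract (-0.8851424841) → -2.6600188807
Divide by 2^2 − 1 = 3.
Extrapolated: (-2.6600188807) / 3 = -0.8866729602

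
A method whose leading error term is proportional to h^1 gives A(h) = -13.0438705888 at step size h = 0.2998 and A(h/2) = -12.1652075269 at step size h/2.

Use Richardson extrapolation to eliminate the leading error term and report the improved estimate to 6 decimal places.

-11.286544

Method order is 1; weight 2^1 = 2.
2*(-12.1652075269) = -24.3304150538; (-24.3304150538) − (-13.0438705888) = -11.2865444650
(2*(-12.1652075269) − (-13.0438705888))/(2 − 1) = -11.2865444650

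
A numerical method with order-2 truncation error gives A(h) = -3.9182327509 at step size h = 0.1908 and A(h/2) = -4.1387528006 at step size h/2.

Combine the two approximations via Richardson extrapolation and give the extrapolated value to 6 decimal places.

Method order is 2; weight 2^2 = 4.
2^2 × A(h/2) = -16.5550112024; minus A(h) gives -12.6367784515.
Divide by 2^2 − 1 = 3.
Extrapolated: (-12.6367784515) / 3 = -4.2122594838

-4.212259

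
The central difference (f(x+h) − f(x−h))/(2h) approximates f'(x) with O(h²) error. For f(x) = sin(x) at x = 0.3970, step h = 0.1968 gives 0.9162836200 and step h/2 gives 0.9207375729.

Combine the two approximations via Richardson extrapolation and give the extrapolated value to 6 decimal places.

The method has order 2: 2^2 = 4.
4·0.9207375729 = 3.6829502916; subtract 0.9162836200 → 2.7666666716
(4·0.9207375729 − 0.9162836200)/(4 − 1) = 0.9222222239
Gap between inputs: 4.454e-03; correction applied: +0.0014846510.

0.922222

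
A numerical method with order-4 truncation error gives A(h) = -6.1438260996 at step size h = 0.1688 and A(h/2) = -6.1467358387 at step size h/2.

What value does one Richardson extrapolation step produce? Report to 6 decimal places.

Leading term ∝ h^4; use weight 16 = 2^4.
Weighted: (-98.3477734192) − (-6.1438260996) = -92.2039473196
(-92.2039473196) ÷ 15 = -6.1469298213

-6.146930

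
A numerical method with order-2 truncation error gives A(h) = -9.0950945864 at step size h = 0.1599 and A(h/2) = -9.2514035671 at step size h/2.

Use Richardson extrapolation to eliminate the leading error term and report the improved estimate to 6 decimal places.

-9.303507

With r = 2 the leading error scales as h^2, so the weight is 2^2 = 4.
Weighted: (-37.0056142684) − (-9.0950945864) = -27.9105196820
Denominator 4 − 1 = 3.
Result: -9.3035065607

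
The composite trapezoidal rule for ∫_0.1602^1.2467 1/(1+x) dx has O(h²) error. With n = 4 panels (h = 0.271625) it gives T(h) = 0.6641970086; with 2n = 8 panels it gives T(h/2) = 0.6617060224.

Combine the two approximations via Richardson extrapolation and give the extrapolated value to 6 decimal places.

With r = 2 the leading error scales as h^2, so the weight is 2^2 = 4.
Top: 4(0.6617060224) − (0.6641970086) = 1.9826270810
Denominator 4 − 1 = 3.
Extrapolated: 1.9826270810 / 3 = 0.6608756937
Correction |R − A(h/2)| = 8.303e-04; gap |A(h/2) − A(h)| = 2.491e-03.

0.660876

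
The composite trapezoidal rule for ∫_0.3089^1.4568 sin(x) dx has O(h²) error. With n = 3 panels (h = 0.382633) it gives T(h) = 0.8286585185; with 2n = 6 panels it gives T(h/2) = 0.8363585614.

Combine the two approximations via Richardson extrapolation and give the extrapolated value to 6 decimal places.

0.838925

r = 2, so 2^r = 4.
A(h/2) − A(h) = 0.8363585614 − 0.8286585185 = 0.0077000429
Correction (A(h/2) − A(h))/(4 − 1) = 0.0077000429/3 = 0.0025666810
R = 0.8363585614 + 0.0025666810 = 0.8389252424
Correction |R − A(h/2)| = 2.567e-03; gap |A(h/2) − A(h)| = 7.700e-03.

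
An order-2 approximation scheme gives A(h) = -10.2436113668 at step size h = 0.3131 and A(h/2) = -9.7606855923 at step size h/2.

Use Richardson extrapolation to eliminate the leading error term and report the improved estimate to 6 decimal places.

-9.599710

r = 2: numerator weight 4, denominator 3.
4·(-9.7606855923) = -39.0427423692; subtract (-10.2436113668) → -28.7991310024
(4·(-9.7606855923) − (-10.2436113668))/(4 − 1) = -9.5997103341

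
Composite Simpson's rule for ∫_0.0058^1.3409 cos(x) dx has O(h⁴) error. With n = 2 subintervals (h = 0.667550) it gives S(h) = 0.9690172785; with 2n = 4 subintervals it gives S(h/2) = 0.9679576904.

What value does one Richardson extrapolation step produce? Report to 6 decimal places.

0.967887

Method order is 4; weight 2^4 = 16.
16·0.9679576904 = 15.4873230464; 15.4873230464 − 0.9690172785 = 14.5183057679
Denominator 16 − 1 = 15.
Extrapolated: 14.5183057679 / 15 = 0.9678870512
Correction |R − A(h/2)| = 7.064e-05; gap |A(h/2) − A(h)| = 1.060e-03.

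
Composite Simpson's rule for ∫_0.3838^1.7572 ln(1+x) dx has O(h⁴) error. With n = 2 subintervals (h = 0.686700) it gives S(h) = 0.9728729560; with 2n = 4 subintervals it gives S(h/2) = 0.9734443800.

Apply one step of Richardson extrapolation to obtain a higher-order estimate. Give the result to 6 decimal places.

0.973482

r = 4, so 2^r = 16.
2^4×A(h/2) = 15.5751100800; minus A(h) gives 14.6022371240.
Denominator 16 − 1 = 15.
R = 14.6022371240/15 = 0.9734824749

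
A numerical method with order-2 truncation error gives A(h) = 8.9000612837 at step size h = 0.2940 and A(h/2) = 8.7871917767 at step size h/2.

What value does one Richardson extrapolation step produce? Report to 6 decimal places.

8.749569

Error is O(h^2); halving h shrinks it by 2^2 = 4.
4*8.7871917767 = 35.1487671068; subtract 8.9000612837 → 26.2487058231
Denominator 4 − 1 = 3.
26.2487058231 ÷ 3 = 8.7495686077
Correction |R − A(h/2)| = 3.762e-02; gap |A(h/2) − A(h)| = 1.129e-01.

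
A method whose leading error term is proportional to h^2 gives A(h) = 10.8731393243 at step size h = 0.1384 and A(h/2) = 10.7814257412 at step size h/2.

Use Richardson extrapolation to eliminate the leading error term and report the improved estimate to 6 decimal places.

10.750855

Method order is 2; weight 2^2 = 4.
Weighted: 43.1257029648 − 10.8731393243 = 32.2525636405
R = 32.2525636405/3 = 10.7508545468
Shift from A(h/2): −0.0305711944.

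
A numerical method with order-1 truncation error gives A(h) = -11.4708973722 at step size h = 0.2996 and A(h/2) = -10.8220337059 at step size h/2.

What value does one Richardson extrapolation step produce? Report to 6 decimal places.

-10.173170

With r = 1 the leading error scales as h^1, so the weight is 2^1 = 2.
2*(-10.8220337059) = -21.6440674118; (-21.6440674118) − (-11.4708973722) = -10.1731700396
Denominator 2 − 1 = 1.
Extrapolated: (-10.1731700396) / 1 = -10.1731700396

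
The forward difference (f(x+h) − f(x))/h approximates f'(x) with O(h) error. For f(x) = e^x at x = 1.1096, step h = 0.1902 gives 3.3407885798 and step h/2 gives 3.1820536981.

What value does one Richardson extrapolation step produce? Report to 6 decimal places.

The method has order 1: 2^1 = 2.
2^1*A(h/2) = 6.3641073962; minus A(h) gives 3.0233188164.
3.0233188164 ÷ 1 = 3.0233188164
Gap between inputs: 1.587e-01; correction applied: −0.1587348817.

3.023319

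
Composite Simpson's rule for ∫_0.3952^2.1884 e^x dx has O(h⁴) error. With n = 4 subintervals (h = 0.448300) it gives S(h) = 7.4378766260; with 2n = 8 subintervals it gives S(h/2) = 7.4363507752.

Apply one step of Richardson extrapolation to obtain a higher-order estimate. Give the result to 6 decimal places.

Order 4 gives 2^r = 16 and 2^r − 1 = 15.
2^4×A(h/2) = 118.9816124032; minus A(h) gives 111.5437357772.
Denominator 16 − 1 = 15.
Result: 7.4362490518

7.436249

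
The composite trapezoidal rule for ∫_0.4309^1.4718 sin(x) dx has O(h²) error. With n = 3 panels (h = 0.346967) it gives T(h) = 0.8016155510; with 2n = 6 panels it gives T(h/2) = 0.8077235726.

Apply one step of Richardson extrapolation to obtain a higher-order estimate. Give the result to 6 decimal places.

Order 2 gives 2^r = 4 and 2^r − 1 = 3.
4·0.8077235726 = 3.2308942904; 3.2308942904 − 0.8016155510 = 2.4292787394
Divide by 2^2 − 1 = 3.
Result: 0.8097595798

0.809760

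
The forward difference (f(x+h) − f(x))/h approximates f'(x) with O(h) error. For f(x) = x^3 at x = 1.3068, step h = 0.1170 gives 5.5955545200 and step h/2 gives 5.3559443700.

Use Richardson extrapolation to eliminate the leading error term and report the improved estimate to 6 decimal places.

Leading term ∝ h^1; use weight 2 = 2^1.
2·5.3559443700 = 10.7118887400; 10.7118887400 − 5.5955545200 = 5.1163342200
5.1163342200 ÷ 1 = 5.1163342200

5.116334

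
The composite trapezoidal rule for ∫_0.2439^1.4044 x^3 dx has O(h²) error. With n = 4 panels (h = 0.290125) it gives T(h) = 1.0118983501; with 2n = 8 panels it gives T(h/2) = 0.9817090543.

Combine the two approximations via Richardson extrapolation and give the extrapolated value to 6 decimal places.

With r = 2 the leading error scales as h^2, so the weight is 2^2 = 4.
4*0.9817090543 = 3.9268362172; 3.9268362172 − 1.0118983501 = 2.9149378671
Denominator 4 − 1 = 3.
Result: 0.9716459557

0.971646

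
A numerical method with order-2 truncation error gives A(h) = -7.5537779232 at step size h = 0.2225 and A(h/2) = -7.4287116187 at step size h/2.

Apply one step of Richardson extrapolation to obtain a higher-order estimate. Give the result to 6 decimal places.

The method has order 2: 2^2 = 4.
4*(-7.4287116187) = -29.7148464748; (-29.7148464748) − (-7.5537779232) = -22.1610685516
Divide by 2^2 − 1 = 3.
R = (-22.1610685516)/3 = -7.3870228505

-7.387023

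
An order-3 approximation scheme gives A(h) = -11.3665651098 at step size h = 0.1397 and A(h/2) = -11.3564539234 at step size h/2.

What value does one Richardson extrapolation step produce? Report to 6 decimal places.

-11.355009

r = 3: numerator weight 8, denominator 7.
8×(-11.3564539234) = -90.8516313872; subtract (-11.3665651098) → -79.4850662774
Divide by 2^3 − 1 = 7.
Result: -11.3550094682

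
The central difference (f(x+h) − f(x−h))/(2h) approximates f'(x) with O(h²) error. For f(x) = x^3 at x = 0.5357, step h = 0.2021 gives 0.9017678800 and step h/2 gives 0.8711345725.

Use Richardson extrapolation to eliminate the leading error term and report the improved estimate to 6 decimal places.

0.860923

With r = 2 the leading error scales as h^2, so the weight is 2^2 = 4.
Top: 4(0.8711345725) − (0.9017678800) = 2.5827704100
Divide by 2^2 − 1 = 3.
Extrapolated: 2.5827704100 / 3 = 0.8609234700
Gap between inputs: 3.063e-02; correction applied: −0.0102111025.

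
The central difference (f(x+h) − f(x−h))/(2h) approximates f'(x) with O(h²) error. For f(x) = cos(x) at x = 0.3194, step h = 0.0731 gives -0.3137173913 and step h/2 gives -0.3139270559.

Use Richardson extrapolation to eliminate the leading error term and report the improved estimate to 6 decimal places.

-0.313997

Leading term ∝ h^2; use weight 4 = 2^2.
Weighted: (-1.2557082236) − (-0.3137173913) = -0.9419908323
Divide by 2^2 − 1 = 3.
So the Richardson estimate is -0.3139969441.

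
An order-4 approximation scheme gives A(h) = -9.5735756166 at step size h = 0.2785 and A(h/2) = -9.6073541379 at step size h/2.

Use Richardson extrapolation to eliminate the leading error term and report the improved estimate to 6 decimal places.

Leading term ∝ h^4; use weight 16 = 2^4.
Numerator 16·A(h/2) − A(h) = 16·(-9.6073541379) − (-9.5735756166) = -144.1440905898
Denominator 16 − 1 = 15.
R = (-144.1440905898)/15 = -9.6096060393

-9.609606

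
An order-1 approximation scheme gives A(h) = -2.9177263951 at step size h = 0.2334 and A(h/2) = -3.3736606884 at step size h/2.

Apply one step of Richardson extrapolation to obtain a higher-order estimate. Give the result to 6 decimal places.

-3.829595

With r = 1 the leading error scales as h^1, so the weight is 2^1 = 2.
2×(-3.3736606884) = -6.7473213768; subtract (-2.9177263951) → -3.8295949817
(-3.8295949817) ÷ 1 = -3.8295949817
Correction |R − A(h/2)| = 4.559e-01; gap |A(h/2) − A(h)| = 4.559e-01.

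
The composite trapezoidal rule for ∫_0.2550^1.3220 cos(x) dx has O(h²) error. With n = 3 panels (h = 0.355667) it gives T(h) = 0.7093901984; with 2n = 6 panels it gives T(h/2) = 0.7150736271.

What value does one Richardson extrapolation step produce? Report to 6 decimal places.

0.716968

Method order is 2; weight 2^2 = 4.
Weighted: 2.8602945084 − 0.7093901984 = 2.1509043100
Denominator 4 − 1 = 3.
(4*0.7150736271 − 0.7093901984)/(4 − 1) = 0.7169681033
Correction |R − A(h/2)| = 1.894e-03; gap |A(h/2) − A(h)| = 5.683e-03.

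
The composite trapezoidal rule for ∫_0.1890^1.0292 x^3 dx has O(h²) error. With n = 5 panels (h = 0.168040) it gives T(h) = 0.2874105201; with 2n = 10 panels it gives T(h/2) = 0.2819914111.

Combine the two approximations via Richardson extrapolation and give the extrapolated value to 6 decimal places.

0.280185

Order 2 gives 2^r = 4 and 2^r − 1 = 3.
2^2 × A(h/2) = 1.1279656444; minus A(h) gives 0.8405551243.
Denominator 4 − 1 = 3.
So the Richardson estimate is 0.2801850414.
Shift from A(h/2): −0.0018063697.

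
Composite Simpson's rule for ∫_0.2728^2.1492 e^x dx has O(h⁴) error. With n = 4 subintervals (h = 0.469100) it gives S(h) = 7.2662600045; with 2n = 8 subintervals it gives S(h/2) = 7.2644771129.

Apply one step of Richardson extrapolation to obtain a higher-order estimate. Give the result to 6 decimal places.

r = 4: numerator weight 16, denominator 15.
A(h/2) − A(h) = 7.2644771129 − 7.2662600045 = -0.0017828916
Divide by 2^4 − 1 = 15: (-0.0017828916)/15 = -0.0001188594
R = A(h/2) + (A(h/2) − A(h))/15 = 7.2644771129 − 0.0001188594 = 7.2643582535
Gap between inputs: 1.783e-03; correction applied: −0.0001188594.

7.264358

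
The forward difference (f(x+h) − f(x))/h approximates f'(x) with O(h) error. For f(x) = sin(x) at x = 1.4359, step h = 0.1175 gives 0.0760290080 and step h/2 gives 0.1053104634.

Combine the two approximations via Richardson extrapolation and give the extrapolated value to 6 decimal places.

0.134592

Method order is 1; weight 2^1 = 2.
Weighted: 0.2106209268 − 0.0760290080 = 0.1345919188
Divide by 2^1 − 1 = 1.
(2×0.1053104634 − 0.0760290080)/(2 − 1) = 0.1345919188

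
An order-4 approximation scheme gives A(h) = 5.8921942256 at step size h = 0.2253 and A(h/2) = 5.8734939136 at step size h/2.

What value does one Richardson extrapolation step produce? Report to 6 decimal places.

5.872247

The method has order 4: 2^4 = 16.
16·5.8734939136 − 5.8921942256 = 88.0837083920
Divide by 2^4 − 1 = 15.
Extrapolated: 88.0837083920 / 15 = 5.8722472261
Shift from A(h/2): −0.0012466875.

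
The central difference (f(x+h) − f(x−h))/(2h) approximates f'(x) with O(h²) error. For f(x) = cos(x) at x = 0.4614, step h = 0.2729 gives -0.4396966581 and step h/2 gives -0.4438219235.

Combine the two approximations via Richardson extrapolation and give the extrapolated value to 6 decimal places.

-0.445197

Error is O(h^2); halving h shrinks it by 2^2 = 4.
Top: 4(-0.4438219235) − (-0.4396966581) = -1.3355910359
(-1.3355910359) ÷ 3 = -0.4451970120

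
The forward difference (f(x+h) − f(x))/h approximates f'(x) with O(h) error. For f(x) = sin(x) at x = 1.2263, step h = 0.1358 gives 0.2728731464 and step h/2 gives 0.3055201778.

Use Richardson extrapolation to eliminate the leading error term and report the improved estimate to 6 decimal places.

With r = 1 the leading error scales as h^1, so the weight is 2^1 = 2.
Difference of the inputs: 0.3055201778 − 0.2728731464 = 0.0326470314
Correction (A(h/2) − A(h))/(2 − 1) = 0.0326470314/1 = 0.0326470314
R = 0.3055201778 + 0.0326470314 = 0.3381672092
Shift from A(h/2): +0.0326470314.

0.338167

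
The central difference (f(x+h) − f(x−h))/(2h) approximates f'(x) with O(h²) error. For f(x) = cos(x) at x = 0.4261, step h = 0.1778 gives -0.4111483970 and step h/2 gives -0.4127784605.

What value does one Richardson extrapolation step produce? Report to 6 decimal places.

-0.413322

Leading term ∝ h^2; use weight 4 = 2^2.
4*(-0.4127784605) = -1.6511138420; subtract (-0.4111483970) → -1.2399654450
Extrapolated: (-1.2399654450) / 3 = -0.4133218150
Gap between inputs: 1.630e-03; correction applied: −0.0005433545.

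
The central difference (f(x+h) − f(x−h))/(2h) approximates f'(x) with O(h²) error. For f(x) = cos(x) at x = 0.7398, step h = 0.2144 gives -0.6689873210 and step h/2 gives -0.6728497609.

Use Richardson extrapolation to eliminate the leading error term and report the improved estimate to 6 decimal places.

-0.674137

Error is O(h^2); halving h shrinks it by 2^2 = 4.
Numerator 4*A(h/2) − A(h) = 4*(-0.6728497609) − (-0.6689873210) = -2.0224117226
Divide by 2^2 − 1 = 3.
(4*(-0.6728497609) − (-0.6689873210))/(4 − 1) = -0.6741372409
Gap between inputs: 3.862e-03; correction applied: −0.0012874800.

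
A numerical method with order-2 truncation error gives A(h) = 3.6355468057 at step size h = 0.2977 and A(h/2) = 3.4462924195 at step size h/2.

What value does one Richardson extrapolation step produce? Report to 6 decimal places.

Error is O(h^2); halving h shrinks it by 2^2 = 4.
A(h/2) − A(h) = 3.4462924195 − 3.6355468057 = -0.1892543862
Correction (A(h/2) − A(h))/(4 − 1) = (-0.1892543862)/3 = -0.0630847954
R = A(h/2) + (A(h/2) − A(h))/3 = 3.4462924195 − 0.0630847954 = 3.3832076241

3.383208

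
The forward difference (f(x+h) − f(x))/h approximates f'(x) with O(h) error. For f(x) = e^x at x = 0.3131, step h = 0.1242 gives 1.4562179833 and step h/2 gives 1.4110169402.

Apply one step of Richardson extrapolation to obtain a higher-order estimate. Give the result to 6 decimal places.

1.365816

r = 1, so 2^r = 2.
Difference of the inputs: 1.4110169402 − 1.4562179833 = -0.0452010431
Correction (A(h/2) − A(h))/(2 − 1) = (-0.0452010431)/1 = -0.0452010431
R = A(h/2) + (A(h/2) − A(h))/1 = 1.4110169402 − 0.0452010431 = 1.3658158971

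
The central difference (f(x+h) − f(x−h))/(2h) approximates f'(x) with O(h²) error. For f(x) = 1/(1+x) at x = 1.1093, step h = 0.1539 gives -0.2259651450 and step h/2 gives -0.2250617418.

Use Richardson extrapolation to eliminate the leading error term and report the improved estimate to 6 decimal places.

-0.224761

With r = 2 the leading error scales as h^2, so the weight is 2^2 = 4.
Difference of the inputs: -0.2250617418 − (-0.2259651450) = 0.0009034032
Correction (A(h/2) − A(h))/(4 − 1) = 0.0009034032/3 = 0.0003011344
R = -0.2250617418 + 0.0003011344 = -0.2247606074
Shift from A(h/2): +0.0003011344.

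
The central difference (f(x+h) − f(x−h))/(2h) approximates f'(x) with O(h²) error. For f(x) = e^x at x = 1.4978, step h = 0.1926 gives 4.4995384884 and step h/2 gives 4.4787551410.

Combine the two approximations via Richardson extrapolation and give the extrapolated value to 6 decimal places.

4.471827

With r = 2 the leading error scales as h^2, so the weight is 2^2 = 4.
4 × 4.4787551410 − 4.4995384884 = 13.4154820756
(4 × 4.4787551410 − 4.4995384884)/(4 − 1) = 4.4718273585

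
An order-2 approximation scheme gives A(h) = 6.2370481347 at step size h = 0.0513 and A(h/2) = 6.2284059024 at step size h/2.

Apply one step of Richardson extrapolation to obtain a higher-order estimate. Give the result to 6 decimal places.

6.225525

r = 2, so 2^r = 4.
A(h/2) − A(h) = 6.2284059024 − 6.2370481347 = -0.0086422323
Divide by 2^2 − 1 = 3: (-0.0086422323)/3 = -0.0028807441
R = A(h/2) + (A(h/2) − A(h))/3 = 6.2284059024 − 0.0028807441 = 6.2255251583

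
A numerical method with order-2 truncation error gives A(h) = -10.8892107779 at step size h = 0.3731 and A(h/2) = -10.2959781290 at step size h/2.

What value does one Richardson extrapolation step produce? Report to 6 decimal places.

-10.098234

Method order is 2; weight 2^2 = 4.
Numerator 4×A(h/2) − A(h) = 4×(-10.2959781290) − (-10.8892107779) = -30.2947017381
(4×(-10.2959781290) − (-10.8892107779))/(4 − 1) = -10.0982339127
Correction |R − A(h/2)| = 1.977e-01; gap |A(h/2) − A(h)| = 5.932e-01.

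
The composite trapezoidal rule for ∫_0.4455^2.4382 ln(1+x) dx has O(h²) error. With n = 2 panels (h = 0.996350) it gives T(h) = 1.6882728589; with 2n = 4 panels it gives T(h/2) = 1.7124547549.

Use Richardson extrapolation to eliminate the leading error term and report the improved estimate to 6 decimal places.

1.720515

Method order is 2; weight 2^2 = 4.
Numerator 4*A(h/2) − A(h) = 4*1.7124547549 − 1.6882728589 = 5.1615461607
(4*1.7124547549 − 1.6882728589)/(4 − 1) = 1.7205153869
Shift from A(h/2): +0.0080606320.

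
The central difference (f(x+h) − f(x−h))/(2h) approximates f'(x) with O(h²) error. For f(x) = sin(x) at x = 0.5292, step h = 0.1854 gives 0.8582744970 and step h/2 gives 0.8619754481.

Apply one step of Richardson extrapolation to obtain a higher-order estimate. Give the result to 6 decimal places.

0.863209

r = 2: numerator weight 4, denominator 3.
A(h/2) − A(h) = 0.8619754481 − 0.8582744970 = 0.0037009511
Divide by 2^2 − 1 = 3: 0.0037009511/3 = 0.0012336504
R = A(h/2) + (A(h/2) − A(h))/3 = 0.8619754481 + 0.0012336504 = 0.8632090985
Correction |R − A(h/2)| = 1.234e-03; gap |A(h/2) − A(h)| = 3.701e-03.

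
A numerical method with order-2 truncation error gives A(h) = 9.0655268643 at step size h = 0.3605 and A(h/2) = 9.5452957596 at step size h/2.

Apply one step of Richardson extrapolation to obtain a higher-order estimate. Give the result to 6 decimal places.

The method has order 2: 2^2 = 4.
2^2 × A(h/2) = 38.1811830384; minus A(h) gives 29.1156561741.
(4 × 9.5452957596 − 9.0655268643)/(4 − 1) = 9.7052187247

9.705219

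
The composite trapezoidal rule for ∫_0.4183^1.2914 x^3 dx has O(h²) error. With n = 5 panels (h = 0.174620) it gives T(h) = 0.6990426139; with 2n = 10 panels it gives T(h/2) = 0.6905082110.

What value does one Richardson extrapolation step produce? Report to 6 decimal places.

0.687663

Order 2 gives 2^r = 4 and 2^r − 1 = 3.
2^2 × A(h/2) = 2.7620328440; minus A(h) gives 2.0629902301.
Divide by 2^2 − 1 = 3.
Result: 0.6876634100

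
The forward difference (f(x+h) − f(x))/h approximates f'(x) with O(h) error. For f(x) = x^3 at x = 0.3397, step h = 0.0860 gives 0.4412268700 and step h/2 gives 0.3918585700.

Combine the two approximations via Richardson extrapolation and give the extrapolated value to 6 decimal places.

0.342490

Leading term ∝ h^1; use weight 2 = 2^1.
A(h/2) − A(h) = 0.3918585700 − 0.4412268700 = -0.0493683000
Divide by 2^1 − 1 = 1: (-0.0493683000)/1 = -0.0493683000
R = 0.3918585700 − 0.0493683000 = 0.3424902700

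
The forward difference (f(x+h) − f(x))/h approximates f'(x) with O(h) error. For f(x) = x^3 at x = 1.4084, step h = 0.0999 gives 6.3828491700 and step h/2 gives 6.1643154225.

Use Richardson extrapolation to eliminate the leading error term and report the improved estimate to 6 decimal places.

Error is O(h^1); halving h shrinks it by 2^1 = 2.
Numerator 2*A(h/2) − A(h) = 2*6.1643154225 − 6.3828491700 = 5.9457816750
Divide by 2^1 − 1 = 1.
So the Richardson estimate is 5.9457816750.
Gap between inputs: 2.185e-01; correction applied: −0.2185337475.

5.945782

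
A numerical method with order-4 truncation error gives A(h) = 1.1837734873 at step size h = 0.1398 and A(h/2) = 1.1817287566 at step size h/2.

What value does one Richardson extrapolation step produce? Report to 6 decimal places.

1.181592

r = 4, so 2^r = 16.
16·1.1817287566 = 18.9076601056; subtract 1.1837734873 → 17.7238866183
Divide by 2^4 − 1 = 15.
Extrapolated: 17.7238866183 / 15 = 1.1815924412
Shift from A(h/2): −0.0001363154.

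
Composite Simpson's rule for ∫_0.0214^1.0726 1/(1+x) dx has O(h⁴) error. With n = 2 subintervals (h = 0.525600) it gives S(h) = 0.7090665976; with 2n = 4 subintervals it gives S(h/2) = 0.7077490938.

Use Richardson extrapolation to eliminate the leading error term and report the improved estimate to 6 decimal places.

0.707661

The method has order 4: 2^4 = 16.
16 × 0.7077490938 = 11.3239855008; 11.3239855008 − 0.7090665976 = 10.6149189032
Divide by 2^4 − 1 = 15.
(16 × 0.7077490938 − 0.7090665976)/(16 − 1) = 0.7076612602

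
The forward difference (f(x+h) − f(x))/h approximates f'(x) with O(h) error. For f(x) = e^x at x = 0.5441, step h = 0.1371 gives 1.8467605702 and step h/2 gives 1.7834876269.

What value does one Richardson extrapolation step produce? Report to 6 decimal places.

The method has order 1: 2^1 = 2.
Top: 2(1.7834876269) − (1.8467605702) = 1.7202146836
Extrapolated: 1.7202146836 / 1 = 1.7202146836

1.720215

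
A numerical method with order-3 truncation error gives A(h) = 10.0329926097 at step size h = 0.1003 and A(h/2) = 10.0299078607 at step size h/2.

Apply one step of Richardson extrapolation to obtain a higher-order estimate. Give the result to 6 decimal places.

10.029467

The method has order 3: 2^3 = 8.
8 × 10.0299078607 = 80.2392628856; subtract 10.0329926097 → 70.2062702759
Extrapolated: 70.2062702759 / 7 = 10.0294671823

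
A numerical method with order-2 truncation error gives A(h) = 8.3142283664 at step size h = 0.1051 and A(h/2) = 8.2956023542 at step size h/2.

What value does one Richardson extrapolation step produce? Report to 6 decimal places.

Error is O(h^2); halving h shrinks it by 2^2 = 4.
4·8.2956023542 = 33.1824094168; subtract 8.3142283664 → 24.8681810504
Denominator 4 − 1 = 3.
So the Richardson estimate is 8.2893936835.

8.289394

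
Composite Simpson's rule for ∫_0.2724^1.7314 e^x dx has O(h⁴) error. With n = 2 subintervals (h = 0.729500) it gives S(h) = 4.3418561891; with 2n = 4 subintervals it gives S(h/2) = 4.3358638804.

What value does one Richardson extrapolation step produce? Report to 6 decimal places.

4.335464

With r = 4 the leading error scales as h^4, so the weight is 2^4 = 16.
A(h/2) − A(h) = 4.3358638804 − 4.3418561891 = -0.0059923087
Correction (A(h/2) − A(h))/(16 − 1) = (-0.0059923087)/15 = -0.0003994872
R = A(h/2) + (A(h/2) − A(h))/15 = 4.3358638804 − 0.0003994872 = 4.3354643932
Shift from A(h/2): −0.0003994872.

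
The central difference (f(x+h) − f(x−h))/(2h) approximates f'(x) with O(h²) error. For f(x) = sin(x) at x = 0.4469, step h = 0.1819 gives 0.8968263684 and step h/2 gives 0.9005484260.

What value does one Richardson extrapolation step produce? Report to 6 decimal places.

r = 2, so 2^r = 4.
2^2 × A(h/2) = 3.6021937040; minus A(h) gives 2.7053673356.
Denominator 4 − 1 = 3.
Result: 0.9017891119
Shift from A(h/2): +0.0012406859.

0.901789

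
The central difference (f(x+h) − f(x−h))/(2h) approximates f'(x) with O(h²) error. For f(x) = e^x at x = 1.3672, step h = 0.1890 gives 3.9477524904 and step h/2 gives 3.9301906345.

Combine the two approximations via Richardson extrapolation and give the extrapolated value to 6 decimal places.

3.924337

r = 2: numerator weight 4, denominator 3.
Weighted: 15.7207625380 − 3.9477524904 = 11.7730100476
Extrapolated: 11.7730100476 / 3 = 3.9243366825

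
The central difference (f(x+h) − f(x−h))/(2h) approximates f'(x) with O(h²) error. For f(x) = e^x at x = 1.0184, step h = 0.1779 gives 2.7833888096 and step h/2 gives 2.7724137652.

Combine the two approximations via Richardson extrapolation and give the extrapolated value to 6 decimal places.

Error is O(h^2); halving h shrinks it by 2^2 = 4.
2^2×A(h/2) = 11.0896550608; minus A(h) gives 8.3062662512.
(4×2.7724137652 − 2.7833888096)/(4 − 1) = 2.7687554171

2.768755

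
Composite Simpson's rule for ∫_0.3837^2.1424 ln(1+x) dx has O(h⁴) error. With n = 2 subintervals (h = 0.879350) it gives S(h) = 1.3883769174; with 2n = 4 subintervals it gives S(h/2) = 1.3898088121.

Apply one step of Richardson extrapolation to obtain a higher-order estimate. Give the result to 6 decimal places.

1.389904

The method has order 4: 2^4 = 16.
Weighted: 22.2369409936 − 1.3883769174 = 20.8485640762
Divide by 2^4 − 1 = 15.
20.8485640762 ÷ 15 = 1.3899042717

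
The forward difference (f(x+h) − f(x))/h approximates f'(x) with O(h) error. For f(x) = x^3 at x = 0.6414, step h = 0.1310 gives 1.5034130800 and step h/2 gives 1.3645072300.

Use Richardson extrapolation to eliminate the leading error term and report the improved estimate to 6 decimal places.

1.225601

r = 1: numerator weight 2, denominator 1.
2×1.3645072300 = 2.7290144600; 2.7290144600 − 1.5034130800 = 1.2256013800
(2×1.3645072300 − 1.5034130800)/(2 − 1) = 1.2256013800
Correction |R − A(h/2)| = 1.389e-01; gap |A(h/2) − A(h)| = 1.389e-01.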